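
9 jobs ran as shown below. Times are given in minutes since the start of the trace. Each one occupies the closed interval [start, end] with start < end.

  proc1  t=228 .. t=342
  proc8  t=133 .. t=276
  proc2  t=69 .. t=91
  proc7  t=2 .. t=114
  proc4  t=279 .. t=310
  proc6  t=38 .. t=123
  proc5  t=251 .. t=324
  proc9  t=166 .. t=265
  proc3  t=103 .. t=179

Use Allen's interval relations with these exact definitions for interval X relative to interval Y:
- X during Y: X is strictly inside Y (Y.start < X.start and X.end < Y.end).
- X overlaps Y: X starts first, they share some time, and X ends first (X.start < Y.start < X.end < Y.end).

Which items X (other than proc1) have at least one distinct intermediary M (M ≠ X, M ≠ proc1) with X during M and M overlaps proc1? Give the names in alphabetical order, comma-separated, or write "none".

Target proc1 = [t=228, t=342].
Intermediaries M with M overlaps proc1: proc8, proc9.
Via proc8 — items with X during proc8: proc9.
Via proc9 — items with X during proc9: none.
Union: proc9.

proc9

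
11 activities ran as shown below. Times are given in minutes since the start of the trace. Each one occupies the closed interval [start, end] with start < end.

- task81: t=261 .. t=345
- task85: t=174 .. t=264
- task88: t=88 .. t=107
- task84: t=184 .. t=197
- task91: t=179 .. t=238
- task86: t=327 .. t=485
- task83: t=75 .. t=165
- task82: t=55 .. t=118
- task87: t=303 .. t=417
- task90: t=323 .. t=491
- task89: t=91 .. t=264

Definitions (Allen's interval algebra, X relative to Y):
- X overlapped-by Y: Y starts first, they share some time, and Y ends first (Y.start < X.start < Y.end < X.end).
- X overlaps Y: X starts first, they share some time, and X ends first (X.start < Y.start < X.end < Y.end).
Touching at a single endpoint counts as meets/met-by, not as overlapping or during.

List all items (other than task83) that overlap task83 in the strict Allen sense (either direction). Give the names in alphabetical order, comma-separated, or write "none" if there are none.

Target task83 = [t=75, t=165].
task81 [t=261, t=345] → after → no.
task82 [t=55, t=118] → overlaps → yes.
task84 [t=184, t=197] → after → no.
task85 [t=174, t=264] → after → no.
task86 [t=327, t=485] → after → no.
task87 [t=303, t=417] → after → no.
task88 [t=88, t=107] → during → no.
task89 [t=91, t=264] → overlapped-by → yes.
task90 [t=323, t=491] → after → no.
task91 [t=179, t=238] → after → no.
Result: task82, task89.

task82, task89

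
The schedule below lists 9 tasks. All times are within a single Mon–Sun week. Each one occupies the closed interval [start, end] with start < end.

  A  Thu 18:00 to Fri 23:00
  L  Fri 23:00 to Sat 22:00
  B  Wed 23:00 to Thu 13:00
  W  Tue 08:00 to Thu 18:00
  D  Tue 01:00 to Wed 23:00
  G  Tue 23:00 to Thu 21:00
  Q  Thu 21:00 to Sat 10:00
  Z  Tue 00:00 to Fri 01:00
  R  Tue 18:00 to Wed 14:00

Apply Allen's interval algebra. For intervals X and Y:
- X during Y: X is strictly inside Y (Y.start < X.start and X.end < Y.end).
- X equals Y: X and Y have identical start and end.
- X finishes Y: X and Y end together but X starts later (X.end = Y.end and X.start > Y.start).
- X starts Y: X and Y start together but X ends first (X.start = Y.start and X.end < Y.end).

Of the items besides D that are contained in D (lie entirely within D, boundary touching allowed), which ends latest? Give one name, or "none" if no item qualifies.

R

Target D = [Tue 01:00, Wed 23:00].
A [Thu 18:00, Fri 23:00] → after → excluded.
B [Wed 23:00, Thu 13:00] → met-by → excluded.
G [Tue 23:00, Thu 21:00] → overlapped-by → excluded.
L [Fri 23:00, Sat 22:00] → after → excluded.
Q [Thu 21:00, Sat 10:00] → after → excluded.
R [Tue 18:00, Wed 14:00] → during → candidate.
W [Tue 08:00, Thu 18:00] → overlapped-by → excluded.
Z [Tue 00:00, Fri 01:00] → contains → excluded.
Among candidates, latest end is Wed 14:00 → R.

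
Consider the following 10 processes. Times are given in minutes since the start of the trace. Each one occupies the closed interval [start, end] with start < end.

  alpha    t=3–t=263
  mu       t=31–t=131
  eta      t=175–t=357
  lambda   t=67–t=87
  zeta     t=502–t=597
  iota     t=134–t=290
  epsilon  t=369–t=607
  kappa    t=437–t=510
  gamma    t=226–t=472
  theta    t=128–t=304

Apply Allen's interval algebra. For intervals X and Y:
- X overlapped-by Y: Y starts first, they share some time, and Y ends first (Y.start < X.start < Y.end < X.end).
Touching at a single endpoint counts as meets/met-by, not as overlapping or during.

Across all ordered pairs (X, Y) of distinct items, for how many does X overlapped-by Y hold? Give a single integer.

Checking all 90 ordered pairs for relation 'overlapped-by'; matching pairs in alphabetical order:
(epsilon, gamma): epsilon overlapped-by gamma ✓
(eta, alpha): eta overlapped-by alpha ✓
(eta, iota): eta overlapped-by iota ✓
(eta, theta): eta overlapped-by theta ✓
(gamma, alpha): gamma overlapped-by alpha ✓
(gamma, eta): gamma overlapped-by eta ✓
(gamma, iota): gamma overlapped-by iota ✓
(gamma, theta): gamma overlapped-by theta ✓
(iota, alpha): iota overlapped-by alpha ✓
(kappa, gamma): kappa overlapped-by gamma ✓
(theta, alpha): theta overlapped-by alpha ✓
(theta, mu): theta overlapped-by mu ✓
(zeta, kappa): zeta overlapped-by kappa ✓
Count: 13.

13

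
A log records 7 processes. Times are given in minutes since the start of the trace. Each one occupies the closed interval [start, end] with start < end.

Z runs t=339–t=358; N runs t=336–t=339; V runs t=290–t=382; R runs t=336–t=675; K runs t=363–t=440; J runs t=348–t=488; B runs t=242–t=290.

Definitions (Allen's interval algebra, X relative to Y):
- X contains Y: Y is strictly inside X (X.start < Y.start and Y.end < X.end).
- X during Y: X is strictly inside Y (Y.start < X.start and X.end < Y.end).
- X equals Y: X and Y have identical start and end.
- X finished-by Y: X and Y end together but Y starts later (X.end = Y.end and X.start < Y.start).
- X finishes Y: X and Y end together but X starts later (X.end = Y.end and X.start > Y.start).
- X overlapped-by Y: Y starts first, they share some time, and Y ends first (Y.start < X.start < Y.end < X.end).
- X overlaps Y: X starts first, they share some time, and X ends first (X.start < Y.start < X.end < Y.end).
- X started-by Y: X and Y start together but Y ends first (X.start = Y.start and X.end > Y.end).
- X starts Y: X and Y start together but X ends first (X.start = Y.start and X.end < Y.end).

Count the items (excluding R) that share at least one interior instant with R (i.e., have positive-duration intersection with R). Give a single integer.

Target R = [t=336, t=675].
B [t=242, t=290] → before → no.
J [t=348, t=488] → during → counts.
K [t=363, t=440] → during → counts.
N [t=336, t=339] → starts → counts.
V [t=290, t=382] → overlaps → counts.
Z [t=339, t=358] → during → counts.
Total: 5.

5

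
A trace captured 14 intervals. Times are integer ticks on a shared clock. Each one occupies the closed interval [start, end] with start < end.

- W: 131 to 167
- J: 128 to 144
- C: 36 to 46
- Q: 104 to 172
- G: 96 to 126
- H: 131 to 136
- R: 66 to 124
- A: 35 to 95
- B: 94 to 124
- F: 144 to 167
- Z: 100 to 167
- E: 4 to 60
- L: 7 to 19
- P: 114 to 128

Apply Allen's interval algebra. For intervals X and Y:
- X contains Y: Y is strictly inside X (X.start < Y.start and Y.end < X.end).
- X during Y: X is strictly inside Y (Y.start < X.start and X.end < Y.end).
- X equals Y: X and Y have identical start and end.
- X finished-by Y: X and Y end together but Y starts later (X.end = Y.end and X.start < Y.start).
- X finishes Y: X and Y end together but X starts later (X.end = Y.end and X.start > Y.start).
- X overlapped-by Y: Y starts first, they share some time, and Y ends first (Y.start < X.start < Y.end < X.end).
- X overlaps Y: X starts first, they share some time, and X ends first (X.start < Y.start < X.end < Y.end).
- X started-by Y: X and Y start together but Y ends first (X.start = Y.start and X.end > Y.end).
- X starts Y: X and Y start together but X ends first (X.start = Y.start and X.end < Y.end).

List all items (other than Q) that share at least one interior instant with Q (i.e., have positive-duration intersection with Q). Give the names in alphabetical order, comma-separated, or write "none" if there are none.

B, F, G, H, J, P, R, W, Z

Target Q = [104, 172].
A [35, 95] → before → no.
B [94, 124] → overlaps → yes.
C [36, 46] → before → no.
E [4, 60] → before → no.
F [144, 167] → during → yes.
G [96, 126] → overlaps → yes.
H [131, 136] → during → yes.
J [128, 144] → during → yes.
L [7, 19] → before → no.
P [114, 128] → during → yes.
R [66, 124] → overlaps → yes.
W [131, 167] → during → yes.
Z [100, 167] → overlaps → yes.
Result: B, F, G, H, J, P, R, W, Z.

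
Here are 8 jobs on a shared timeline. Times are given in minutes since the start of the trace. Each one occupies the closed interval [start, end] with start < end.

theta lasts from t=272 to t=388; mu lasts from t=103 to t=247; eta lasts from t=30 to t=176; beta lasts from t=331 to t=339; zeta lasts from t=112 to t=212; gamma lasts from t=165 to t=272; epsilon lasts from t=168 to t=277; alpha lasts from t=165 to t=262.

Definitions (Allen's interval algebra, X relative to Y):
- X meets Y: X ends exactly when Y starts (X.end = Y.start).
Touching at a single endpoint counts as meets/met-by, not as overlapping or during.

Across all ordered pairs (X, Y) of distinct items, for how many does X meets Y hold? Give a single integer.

1

Checking all 56 ordered pairs for relation 'meets'; matching pairs in alphabetical order:
(gamma, theta): gamma meets theta ✓
Count: 1.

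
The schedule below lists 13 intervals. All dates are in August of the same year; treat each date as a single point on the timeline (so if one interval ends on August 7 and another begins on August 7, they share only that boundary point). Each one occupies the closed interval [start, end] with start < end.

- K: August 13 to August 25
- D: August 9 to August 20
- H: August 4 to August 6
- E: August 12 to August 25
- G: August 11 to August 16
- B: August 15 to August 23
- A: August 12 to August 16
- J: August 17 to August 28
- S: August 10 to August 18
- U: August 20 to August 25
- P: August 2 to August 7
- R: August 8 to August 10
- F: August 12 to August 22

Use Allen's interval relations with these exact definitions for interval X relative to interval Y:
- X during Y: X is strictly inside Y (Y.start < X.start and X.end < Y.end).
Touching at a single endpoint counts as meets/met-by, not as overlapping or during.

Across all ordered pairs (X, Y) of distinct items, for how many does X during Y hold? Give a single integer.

9

Checking all 156 ordered pairs for relation 'during'; matching pairs in alphabetical order:
(A, D): A during D ✓
(A, S): A during S ✓
(B, E): B during E ✓
(B, K): B during K ✓
(G, D): G during D ✓
(G, S): G during S ✓
(H, P): H during P ✓
(S, D): S during D ✓
(U, J): U during J ✓
Count: 9.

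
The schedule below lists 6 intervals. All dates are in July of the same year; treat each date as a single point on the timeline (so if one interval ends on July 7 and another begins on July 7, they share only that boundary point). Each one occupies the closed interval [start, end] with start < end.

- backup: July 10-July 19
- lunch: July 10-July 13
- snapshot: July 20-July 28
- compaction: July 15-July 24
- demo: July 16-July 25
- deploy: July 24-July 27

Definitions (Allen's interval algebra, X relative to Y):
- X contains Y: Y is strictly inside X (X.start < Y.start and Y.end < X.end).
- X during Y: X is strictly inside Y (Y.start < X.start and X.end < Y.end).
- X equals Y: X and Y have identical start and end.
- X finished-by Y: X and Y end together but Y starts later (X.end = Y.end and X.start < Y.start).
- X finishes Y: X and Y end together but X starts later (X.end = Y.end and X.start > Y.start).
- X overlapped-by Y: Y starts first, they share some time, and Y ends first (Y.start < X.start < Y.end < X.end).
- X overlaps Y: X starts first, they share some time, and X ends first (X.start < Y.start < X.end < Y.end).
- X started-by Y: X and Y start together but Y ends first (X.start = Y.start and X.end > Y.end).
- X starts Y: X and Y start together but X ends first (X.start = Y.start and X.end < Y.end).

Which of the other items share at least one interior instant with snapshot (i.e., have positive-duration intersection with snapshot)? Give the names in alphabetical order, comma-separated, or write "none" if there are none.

Target snapshot = [July 20, July 28].
backup [July 10, July 19] → before → no.
compaction [July 15, July 24] → overlaps → yes.
demo [July 16, July 25] → overlaps → yes.
deploy [July 24, July 27] → during → yes.
lunch [July 10, July 13] → before → no.
Result: compaction, demo, deploy.

compaction, demo, deploy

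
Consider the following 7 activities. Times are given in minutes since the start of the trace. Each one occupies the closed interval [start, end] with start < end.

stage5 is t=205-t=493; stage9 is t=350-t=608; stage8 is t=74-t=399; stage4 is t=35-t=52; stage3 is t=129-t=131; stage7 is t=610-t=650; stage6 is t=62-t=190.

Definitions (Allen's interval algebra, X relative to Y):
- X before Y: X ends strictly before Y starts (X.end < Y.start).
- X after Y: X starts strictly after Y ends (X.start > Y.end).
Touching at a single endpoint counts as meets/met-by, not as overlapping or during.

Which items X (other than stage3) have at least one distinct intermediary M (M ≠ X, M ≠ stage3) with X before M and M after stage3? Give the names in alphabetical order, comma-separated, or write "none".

stage4, stage5, stage6, stage8, stage9

Target stage3 = [t=129, t=131].
Intermediaries M with M after stage3: stage5, stage7, stage9.
Via stage5 — items with X before stage5: stage4, stage6.
Via stage7 — items with X before stage7: stage4, stage5, stage6, stage8, stage9.
Via stage9 — items with X before stage9: stage4, stage6.
Union: stage4, stage5, stage6, stage8, stage9.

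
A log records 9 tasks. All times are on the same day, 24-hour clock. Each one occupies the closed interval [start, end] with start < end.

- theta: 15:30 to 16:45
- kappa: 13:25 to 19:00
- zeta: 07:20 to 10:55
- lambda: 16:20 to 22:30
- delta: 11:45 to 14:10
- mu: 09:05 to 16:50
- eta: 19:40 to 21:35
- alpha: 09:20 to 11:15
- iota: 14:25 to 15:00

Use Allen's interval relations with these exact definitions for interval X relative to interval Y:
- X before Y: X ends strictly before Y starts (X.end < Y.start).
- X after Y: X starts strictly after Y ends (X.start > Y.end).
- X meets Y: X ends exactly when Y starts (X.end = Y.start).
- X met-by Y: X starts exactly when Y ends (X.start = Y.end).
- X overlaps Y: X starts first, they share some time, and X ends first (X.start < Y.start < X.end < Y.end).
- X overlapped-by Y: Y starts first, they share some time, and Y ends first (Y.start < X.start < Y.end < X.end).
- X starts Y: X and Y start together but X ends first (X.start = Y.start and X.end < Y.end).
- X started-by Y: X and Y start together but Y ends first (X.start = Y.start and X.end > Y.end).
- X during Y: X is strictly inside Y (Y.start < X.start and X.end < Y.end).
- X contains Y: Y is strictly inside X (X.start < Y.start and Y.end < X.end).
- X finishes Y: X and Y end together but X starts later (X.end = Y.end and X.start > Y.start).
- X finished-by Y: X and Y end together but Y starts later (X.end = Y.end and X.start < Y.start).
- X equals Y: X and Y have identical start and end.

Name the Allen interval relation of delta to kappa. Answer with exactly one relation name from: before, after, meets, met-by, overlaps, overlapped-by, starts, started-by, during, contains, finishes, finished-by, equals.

delta = [11:45, 14:10]; kappa = [13:25, 19:00].
Compare endpoints: delta.start < kappa.start, delta.start < kappa.end, delta.end > kappa.start, delta.end < kappa.end.
That pattern is 'overlaps'.

overlaps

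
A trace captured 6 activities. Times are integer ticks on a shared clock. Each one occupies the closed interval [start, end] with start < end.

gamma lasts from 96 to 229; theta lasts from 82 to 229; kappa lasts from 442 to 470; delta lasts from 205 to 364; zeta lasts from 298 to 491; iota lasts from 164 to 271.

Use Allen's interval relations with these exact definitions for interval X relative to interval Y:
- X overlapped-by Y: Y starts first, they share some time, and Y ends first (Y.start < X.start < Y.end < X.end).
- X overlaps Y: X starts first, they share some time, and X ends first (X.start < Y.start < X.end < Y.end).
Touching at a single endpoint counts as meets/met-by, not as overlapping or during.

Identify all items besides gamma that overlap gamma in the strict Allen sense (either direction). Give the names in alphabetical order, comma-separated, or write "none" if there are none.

delta, iota

Target gamma = [96, 229].
delta [205, 364] → overlapped-by → yes.
iota [164, 271] → overlapped-by → yes.
kappa [442, 470] → after → no.
theta [82, 229] → finished-by → no.
zeta [298, 491] → after → no.
Result: delta, iota.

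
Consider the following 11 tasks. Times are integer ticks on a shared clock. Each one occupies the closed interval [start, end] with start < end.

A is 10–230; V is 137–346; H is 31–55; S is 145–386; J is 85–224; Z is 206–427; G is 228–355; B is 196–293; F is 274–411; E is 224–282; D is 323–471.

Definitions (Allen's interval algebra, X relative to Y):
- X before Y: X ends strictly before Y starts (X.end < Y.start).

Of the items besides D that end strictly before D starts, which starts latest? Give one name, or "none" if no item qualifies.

E

Target D = [323, 471].
A [10, 230] → before → candidate.
B [196, 293] → before → candidate.
E [224, 282] → before → candidate.
F [274, 411] → overlaps → excluded.
G [228, 355] → overlaps → excluded.
H [31, 55] → before → candidate.
J [85, 224] → before → candidate.
S [145, 386] → overlaps → excluded.
V [137, 346] → overlaps → excluded.
Z [206, 427] → overlaps → excluded.
Among candidates, latest start is 224 → E.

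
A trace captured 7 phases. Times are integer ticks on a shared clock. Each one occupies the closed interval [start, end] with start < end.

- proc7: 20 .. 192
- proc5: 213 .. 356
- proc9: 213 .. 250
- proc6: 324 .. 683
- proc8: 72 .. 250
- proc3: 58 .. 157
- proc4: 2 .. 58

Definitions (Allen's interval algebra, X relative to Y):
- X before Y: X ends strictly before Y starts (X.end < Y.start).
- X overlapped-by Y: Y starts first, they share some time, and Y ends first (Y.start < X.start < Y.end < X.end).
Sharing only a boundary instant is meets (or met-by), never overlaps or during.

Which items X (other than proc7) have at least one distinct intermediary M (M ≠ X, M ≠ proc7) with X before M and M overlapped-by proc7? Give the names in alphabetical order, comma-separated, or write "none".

proc4

Target proc7 = [20, 192].
Intermediaries M with M overlapped-by proc7: proc8.
Via proc8 — items with X before proc8: proc4.
Union: proc4.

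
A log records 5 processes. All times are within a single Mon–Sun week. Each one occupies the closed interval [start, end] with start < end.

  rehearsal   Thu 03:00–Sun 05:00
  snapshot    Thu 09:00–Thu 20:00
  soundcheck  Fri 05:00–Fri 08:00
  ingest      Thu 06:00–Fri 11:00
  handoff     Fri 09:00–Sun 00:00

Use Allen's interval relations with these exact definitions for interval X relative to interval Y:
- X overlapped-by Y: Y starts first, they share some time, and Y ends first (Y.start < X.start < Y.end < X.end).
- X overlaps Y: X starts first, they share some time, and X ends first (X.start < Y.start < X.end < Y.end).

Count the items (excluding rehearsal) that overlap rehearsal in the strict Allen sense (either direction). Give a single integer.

0

Target rehearsal = [Thu 03:00, Sun 05:00].
handoff [Fri 09:00, Sun 00:00] → during → no.
ingest [Thu 06:00, Fri 11:00] → during → no.
snapshot [Thu 09:00, Thu 20:00] → during → no.
soundcheck [Fri 05:00, Fri 08:00] → during → no.
Total: 0.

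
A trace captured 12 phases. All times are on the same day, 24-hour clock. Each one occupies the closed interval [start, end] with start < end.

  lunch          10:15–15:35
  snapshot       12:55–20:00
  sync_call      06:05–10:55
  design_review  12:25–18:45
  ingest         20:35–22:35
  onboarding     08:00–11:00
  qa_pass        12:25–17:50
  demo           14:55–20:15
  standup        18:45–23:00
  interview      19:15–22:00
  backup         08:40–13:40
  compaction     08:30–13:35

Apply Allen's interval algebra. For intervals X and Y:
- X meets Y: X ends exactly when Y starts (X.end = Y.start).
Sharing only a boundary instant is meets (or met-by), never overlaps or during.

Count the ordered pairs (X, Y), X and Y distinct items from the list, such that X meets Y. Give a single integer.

1

Checking all 132 ordered pairs for relation 'meets'; matching pairs in alphabetical order:
(design_review, standup): design_review meets standup ✓
Count: 1.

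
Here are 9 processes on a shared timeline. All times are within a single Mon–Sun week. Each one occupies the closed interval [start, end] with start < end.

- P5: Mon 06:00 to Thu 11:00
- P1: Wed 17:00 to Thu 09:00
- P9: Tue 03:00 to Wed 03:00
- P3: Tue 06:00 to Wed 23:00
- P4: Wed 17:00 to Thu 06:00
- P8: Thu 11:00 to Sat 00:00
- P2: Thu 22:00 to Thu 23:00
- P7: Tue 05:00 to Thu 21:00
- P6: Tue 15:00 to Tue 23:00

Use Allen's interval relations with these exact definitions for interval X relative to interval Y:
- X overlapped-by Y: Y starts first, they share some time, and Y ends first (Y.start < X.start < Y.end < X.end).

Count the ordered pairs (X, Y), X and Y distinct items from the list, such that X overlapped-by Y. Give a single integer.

Checking all 72 ordered pairs for relation 'overlapped-by'; matching pairs in alphabetical order:
(P1, P3): P1 overlapped-by P3 ✓
(P3, P9): P3 overlapped-by P9 ✓
(P4, P3): P4 overlapped-by P3 ✓
(P7, P5): P7 overlapped-by P5 ✓
(P7, P9): P7 overlapped-by P9 ✓
(P8, P7): P8 overlapped-by P7 ✓
Count: 6.

6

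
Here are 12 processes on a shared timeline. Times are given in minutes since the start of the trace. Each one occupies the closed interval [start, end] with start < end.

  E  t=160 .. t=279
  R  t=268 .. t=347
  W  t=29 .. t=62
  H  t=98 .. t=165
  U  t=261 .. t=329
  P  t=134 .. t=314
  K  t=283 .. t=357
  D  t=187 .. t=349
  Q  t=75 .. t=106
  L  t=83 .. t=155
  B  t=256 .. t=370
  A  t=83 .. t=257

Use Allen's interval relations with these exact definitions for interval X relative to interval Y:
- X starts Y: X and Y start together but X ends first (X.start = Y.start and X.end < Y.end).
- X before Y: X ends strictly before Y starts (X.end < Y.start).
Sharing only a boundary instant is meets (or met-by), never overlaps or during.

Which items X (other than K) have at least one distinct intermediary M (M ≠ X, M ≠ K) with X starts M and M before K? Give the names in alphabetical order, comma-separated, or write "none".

Target K = [t=283, t=357].
Intermediaries M with M before K: A, E, H, L, Q, W.
Via A — items with X starts A: L.
Via E — items with X starts E: none.
Via H — items with X starts H: none.
Via L — items with X starts L: none.
Via Q — items with X starts Q: none.
Via W — items with X starts W: none.
Union: L.

L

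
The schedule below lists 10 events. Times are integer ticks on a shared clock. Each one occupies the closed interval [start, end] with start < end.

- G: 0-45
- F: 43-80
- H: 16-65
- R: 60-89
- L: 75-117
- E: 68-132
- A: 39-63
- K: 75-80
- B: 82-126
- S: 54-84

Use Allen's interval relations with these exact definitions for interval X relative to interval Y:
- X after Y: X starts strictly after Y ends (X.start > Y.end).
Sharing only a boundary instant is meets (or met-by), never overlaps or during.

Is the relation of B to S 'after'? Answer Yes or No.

No

B = [82, 126], S = [54, 84].
Actual relation of B to S: overlapped-by.
Asked whether 'after' holds → No.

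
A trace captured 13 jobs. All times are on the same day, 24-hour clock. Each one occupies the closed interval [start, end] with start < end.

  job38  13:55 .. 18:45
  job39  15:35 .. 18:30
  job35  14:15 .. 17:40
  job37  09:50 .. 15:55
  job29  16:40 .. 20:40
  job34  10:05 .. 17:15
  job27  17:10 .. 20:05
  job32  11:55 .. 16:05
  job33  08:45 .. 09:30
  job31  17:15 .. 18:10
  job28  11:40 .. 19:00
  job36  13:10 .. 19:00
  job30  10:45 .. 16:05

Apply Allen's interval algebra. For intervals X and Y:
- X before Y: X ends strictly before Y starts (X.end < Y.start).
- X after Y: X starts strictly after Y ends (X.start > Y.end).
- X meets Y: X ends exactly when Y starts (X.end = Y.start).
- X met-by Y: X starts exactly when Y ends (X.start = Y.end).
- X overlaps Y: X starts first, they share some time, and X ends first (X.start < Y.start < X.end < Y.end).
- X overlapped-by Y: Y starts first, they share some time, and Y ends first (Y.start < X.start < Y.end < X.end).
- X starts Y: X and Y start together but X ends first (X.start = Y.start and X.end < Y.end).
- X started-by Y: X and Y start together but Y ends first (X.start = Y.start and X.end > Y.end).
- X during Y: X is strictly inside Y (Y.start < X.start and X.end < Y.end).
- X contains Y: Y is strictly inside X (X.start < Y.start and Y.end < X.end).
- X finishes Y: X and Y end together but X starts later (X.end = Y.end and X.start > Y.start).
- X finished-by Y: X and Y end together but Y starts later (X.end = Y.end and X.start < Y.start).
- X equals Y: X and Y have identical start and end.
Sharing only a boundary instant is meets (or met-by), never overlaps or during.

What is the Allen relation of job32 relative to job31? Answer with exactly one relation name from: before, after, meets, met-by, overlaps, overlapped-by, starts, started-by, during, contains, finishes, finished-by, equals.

before

job32 = [11:55, 16:05]; job31 = [17:15, 18:10].
Compare endpoints: job32.start < job31.start, job32.start < job31.end, job32.end < job31.start, job32.end < job31.end.
That pattern is 'before'.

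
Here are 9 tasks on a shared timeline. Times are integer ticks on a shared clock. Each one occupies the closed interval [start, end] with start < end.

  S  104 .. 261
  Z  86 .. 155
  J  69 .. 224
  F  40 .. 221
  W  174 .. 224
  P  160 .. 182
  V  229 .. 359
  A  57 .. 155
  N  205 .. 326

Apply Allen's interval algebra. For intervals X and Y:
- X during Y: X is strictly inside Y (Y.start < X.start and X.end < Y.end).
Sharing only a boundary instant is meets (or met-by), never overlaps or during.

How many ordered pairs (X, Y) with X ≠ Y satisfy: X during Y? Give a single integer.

Checking all 72 ordered pairs for relation 'during'; matching pairs in alphabetical order:
(A, F): A during F ✓
(P, F): P during F ✓
(P, J): P during J ✓
(P, S): P during S ✓
(W, S): W during S ✓
(Z, F): Z during F ✓
(Z, J): Z during J ✓
Count: 7.

7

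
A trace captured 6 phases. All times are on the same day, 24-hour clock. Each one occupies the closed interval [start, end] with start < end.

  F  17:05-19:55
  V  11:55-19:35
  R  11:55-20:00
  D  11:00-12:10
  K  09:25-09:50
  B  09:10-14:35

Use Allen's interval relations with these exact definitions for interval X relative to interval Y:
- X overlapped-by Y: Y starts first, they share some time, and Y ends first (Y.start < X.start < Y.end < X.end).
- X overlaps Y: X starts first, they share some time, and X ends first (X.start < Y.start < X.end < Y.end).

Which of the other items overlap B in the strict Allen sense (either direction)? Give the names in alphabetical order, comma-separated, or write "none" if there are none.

Target B = [09:10, 14:35].
D [11:00, 12:10] → during → no.
F [17:05, 19:55] → after → no.
K [09:25, 09:50] → during → no.
R [11:55, 20:00] → overlapped-by → yes.
V [11:55, 19:35] → overlapped-by → yes.
Result: R, V.

R, V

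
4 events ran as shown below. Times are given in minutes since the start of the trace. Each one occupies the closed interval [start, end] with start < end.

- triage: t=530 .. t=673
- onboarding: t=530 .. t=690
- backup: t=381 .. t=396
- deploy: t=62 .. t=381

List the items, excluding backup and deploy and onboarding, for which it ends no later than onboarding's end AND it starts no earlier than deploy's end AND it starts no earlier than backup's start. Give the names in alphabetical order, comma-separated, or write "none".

Conditions: its end is no later than onboarding's end (X.end <= t=690) AND its start is no earlier than deploy's end (X.start >= t=381) AND its start is no earlier than backup's start (X.start >= t=381).
triage: end t=673 <= t=690? ✓; start t=530 >= t=381? ✓; start t=530 >= t=381? ✓ → yes.
Result: triage.

triage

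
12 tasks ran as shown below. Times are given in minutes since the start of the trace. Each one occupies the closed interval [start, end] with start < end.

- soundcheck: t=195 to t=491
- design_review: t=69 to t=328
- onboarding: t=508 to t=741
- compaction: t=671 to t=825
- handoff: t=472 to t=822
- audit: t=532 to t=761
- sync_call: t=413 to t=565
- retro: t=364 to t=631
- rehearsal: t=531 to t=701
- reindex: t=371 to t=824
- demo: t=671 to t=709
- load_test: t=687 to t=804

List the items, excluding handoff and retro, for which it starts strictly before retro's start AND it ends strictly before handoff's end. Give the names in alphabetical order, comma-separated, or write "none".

design_review, soundcheck

Conditions: its start is strictly before retro's start (X.start < t=364) AND its end is strictly before handoff's end (X.end < t=822).
audit: start t=532 < t=364? ✗; end t=761 < t=822? ✓ → no.
compaction: start t=671 < t=364? ✗; end t=825 < t=822? ✗ → no.
demo: start t=671 < t=364? ✗; end t=709 < t=822? ✓ → no.
design_review: start t=69 < t=364? ✓; end t=328 < t=822? ✓ → yes.
load_test: start t=687 < t=364? ✗; end t=804 < t=822? ✓ → no.
onboarding: start t=508 < t=364? ✗; end t=741 < t=822? ✓ → no.
rehearsal: start t=531 < t=364? ✗; end t=701 < t=822? ✓ → no.
reindex: start t=371 < t=364? ✗; end t=824 < t=822? ✗ → no.
soundcheck: start t=195 < t=364? ✓; end t=491 < t=822? ✓ → yes.
sync_call: start t=413 < t=364? ✗; end t=565 < t=822? ✓ → no.
Result: design_review, soundcheck.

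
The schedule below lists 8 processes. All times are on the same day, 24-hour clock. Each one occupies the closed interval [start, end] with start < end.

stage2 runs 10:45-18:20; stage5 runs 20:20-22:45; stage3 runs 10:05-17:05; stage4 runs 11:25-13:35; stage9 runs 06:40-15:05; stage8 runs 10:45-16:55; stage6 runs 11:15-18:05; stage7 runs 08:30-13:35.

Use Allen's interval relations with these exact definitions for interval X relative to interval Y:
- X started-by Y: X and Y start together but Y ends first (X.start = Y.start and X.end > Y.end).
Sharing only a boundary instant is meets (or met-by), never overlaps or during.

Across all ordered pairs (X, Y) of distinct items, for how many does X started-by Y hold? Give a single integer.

Checking all 56 ordered pairs for relation 'started-by'; matching pairs in alphabetical order:
(stage2, stage8): stage2 started-by stage8 ✓
Count: 1.

1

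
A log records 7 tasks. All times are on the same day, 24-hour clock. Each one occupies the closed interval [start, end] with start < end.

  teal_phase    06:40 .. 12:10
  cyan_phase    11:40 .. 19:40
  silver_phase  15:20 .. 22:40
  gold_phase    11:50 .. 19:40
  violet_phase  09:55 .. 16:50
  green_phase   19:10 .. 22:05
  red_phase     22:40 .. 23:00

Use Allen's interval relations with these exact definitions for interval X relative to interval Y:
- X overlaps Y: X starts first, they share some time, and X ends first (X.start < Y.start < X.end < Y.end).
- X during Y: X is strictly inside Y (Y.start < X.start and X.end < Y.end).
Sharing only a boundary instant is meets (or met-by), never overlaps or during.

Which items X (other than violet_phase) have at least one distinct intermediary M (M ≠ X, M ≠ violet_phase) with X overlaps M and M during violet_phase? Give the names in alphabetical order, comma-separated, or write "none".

none

Target violet_phase = [09:55, 16:50].
Intermediaries M with M during violet_phase: none.
Union: none.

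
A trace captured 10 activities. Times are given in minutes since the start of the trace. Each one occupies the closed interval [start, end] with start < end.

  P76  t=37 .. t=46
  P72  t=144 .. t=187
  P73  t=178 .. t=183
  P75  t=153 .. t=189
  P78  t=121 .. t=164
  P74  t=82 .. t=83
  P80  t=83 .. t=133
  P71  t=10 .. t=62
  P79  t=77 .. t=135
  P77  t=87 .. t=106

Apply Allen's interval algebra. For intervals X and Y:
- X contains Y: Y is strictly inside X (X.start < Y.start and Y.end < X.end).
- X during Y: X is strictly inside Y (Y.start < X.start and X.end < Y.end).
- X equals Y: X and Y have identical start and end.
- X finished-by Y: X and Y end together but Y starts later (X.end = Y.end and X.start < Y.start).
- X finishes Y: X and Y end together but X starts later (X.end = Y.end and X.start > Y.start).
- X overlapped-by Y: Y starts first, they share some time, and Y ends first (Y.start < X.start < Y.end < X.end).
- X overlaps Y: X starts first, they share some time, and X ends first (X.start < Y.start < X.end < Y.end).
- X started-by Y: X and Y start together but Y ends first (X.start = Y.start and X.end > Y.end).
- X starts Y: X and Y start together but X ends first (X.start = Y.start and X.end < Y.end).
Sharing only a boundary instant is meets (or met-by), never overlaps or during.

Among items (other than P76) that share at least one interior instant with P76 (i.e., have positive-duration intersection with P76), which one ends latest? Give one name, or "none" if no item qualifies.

Target P76 = [t=37, t=46].
P71 [t=10, t=62] → contains → candidate.
P72 [t=144, t=187] → after → excluded.
P73 [t=178, t=183] → after → excluded.
P74 [t=82, t=83] → after → excluded.
P75 [t=153, t=189] → after → excluded.
P77 [t=87, t=106] → after → excluded.
P78 [t=121, t=164] → after → excluded.
P79 [t=77, t=135] → after → excluded.
P80 [t=83, t=133] → after → excluded.
Among candidates, latest end is t=62 → P71.

P71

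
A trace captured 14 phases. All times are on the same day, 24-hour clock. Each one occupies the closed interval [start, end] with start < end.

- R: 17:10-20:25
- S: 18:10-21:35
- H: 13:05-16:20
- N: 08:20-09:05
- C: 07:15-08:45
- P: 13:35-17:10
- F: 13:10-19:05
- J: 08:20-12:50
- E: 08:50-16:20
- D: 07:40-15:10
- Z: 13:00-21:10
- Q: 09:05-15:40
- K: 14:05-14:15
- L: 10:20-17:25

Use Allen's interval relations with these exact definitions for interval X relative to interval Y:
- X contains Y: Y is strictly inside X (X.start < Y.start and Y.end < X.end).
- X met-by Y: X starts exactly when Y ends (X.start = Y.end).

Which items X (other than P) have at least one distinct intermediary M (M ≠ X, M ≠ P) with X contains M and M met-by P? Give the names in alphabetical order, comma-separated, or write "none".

Target P = [13:35, 17:10].
Intermediaries M with M met-by P: R.
Via R — items with X contains R: Z.
Union: Z.

Z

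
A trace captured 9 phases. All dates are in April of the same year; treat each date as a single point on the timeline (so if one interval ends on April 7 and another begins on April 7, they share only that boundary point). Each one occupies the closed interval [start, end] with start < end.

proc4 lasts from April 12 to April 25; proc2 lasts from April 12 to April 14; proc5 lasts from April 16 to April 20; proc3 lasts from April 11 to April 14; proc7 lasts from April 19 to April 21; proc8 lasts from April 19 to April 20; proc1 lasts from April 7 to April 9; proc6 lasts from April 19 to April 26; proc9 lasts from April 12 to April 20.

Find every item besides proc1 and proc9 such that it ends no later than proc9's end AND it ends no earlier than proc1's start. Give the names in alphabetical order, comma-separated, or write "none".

proc2, proc3, proc5, proc8

Conditions: its end is no later than proc9's end (X.end <= April 20) AND its end is no earlier than proc1's start (X.end >= April 7).
proc2: end April 14 <= April 20? ✓; end April 14 >= April 7? ✓ → yes.
proc3: end April 14 <= April 20? ✓; end April 14 >= April 7? ✓ → yes.
proc4: end April 25 <= April 20? ✗; end April 25 >= April 7? ✓ → no.
proc5: end April 20 <= April 20? ✓; end April 20 >= April 7? ✓ → yes.
proc6: end April 26 <= April 20? ✗; end April 26 >= April 7? ✓ → no.
proc7: end April 21 <= April 20? ✗; end April 21 >= April 7? ✓ → no.
proc8: end April 20 <= April 20? ✓; end April 20 >= April 7? ✓ → yes.
Result: proc2, proc3, proc5, proc8.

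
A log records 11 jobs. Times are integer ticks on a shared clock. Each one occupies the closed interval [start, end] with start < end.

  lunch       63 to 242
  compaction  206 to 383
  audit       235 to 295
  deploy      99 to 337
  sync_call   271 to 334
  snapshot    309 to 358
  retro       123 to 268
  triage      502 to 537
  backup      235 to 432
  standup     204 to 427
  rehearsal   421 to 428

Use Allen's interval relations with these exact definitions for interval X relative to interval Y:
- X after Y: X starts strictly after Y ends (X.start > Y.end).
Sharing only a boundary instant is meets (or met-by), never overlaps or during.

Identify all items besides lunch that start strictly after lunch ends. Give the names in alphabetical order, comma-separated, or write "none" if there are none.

Target lunch = [63, 242].
audit [235, 295] → overlapped-by → no.
backup [235, 432] → overlapped-by → no.
compaction [206, 383] → overlapped-by → no.
deploy [99, 337] → overlapped-by → no.
rehearsal [421, 428] → after → yes.
retro [123, 268] → overlapped-by → no.
snapshot [309, 358] → after → yes.
standup [204, 427] → overlapped-by → no.
sync_call [271, 334] → after → yes.
triage [502, 537] → after → yes.
Result: rehearsal, snapshot, sync_call, triage.

rehearsal, snapshot, sync_call, triage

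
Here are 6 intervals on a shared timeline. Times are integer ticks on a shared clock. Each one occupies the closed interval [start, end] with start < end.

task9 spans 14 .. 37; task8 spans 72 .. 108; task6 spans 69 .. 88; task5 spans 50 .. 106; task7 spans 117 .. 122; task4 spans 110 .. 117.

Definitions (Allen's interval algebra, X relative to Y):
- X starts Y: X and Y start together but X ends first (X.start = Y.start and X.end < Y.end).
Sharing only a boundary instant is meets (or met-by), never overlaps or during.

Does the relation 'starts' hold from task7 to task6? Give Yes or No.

task7 = [117, 122], task6 = [69, 88].
Actual relation of task7 to task6: after.
Asked whether 'starts' holds → No.

No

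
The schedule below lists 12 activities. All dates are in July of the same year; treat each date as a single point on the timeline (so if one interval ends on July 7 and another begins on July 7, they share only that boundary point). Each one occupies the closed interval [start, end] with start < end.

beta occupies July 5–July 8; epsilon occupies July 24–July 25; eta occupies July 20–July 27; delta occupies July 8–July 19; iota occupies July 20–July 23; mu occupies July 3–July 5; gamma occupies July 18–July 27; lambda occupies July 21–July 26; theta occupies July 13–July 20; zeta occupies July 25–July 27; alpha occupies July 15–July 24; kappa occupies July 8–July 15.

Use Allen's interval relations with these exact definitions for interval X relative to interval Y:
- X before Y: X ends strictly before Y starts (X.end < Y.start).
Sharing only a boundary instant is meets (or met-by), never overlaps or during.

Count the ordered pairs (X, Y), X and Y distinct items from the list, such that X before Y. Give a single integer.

Checking all 132 ordered pairs for relation 'before'; matching pairs in alphabetical order:
(alpha, zeta): alpha before zeta ✓
(beta, alpha): beta before alpha ✓
(beta, epsilon): beta before epsilon ✓
(beta, eta): beta before eta ✓
(beta, gamma): beta before gamma ✓
(beta, iota): beta before iota ✓
(beta, lambda): beta before lambda ✓
(beta, theta): beta before theta ✓
(beta, zeta): beta before zeta ✓
(delta, epsilon): delta before epsilon ✓
(delta, eta): delta before eta ✓
(delta, iota): delta before iota ✓
(delta, lambda): delta before lambda ✓
(delta, zeta): delta before zeta ✓
(iota, epsilon): iota before epsilon ✓
(iota, zeta): iota before zeta ✓
(kappa, epsilon): kappa before epsilon ✓
(kappa, eta): kappa before eta ✓
(kappa, gamma): kappa before gamma ✓
(kappa, iota): kappa before iota ✓
(kappa, lambda): kappa before lambda ✓
(kappa, zeta): kappa before zeta ✓
(mu, alpha): mu before alpha ✓
(mu, delta): mu before delta ✓
... plus 11 further pairs not listed.
Count: 35.

35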